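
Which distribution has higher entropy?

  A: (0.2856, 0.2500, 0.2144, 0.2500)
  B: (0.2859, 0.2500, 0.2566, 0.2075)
A

Both distributions are close to uniform, making this a harder comparison.

H(A) = 1.9926 bits
H(B) = 1.9908 bits

The distribution closer to uniform has higher entropy.
Answer: A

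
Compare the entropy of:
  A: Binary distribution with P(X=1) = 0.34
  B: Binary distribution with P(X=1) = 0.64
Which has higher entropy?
B

For binary distributions, entropy is maximized at p=0.5 and decreases as p moves toward 0 or 1.

H(A) = H(0.34) = 0.9248 bits
H(B) = H(0.64) = 0.9427 bits

Distribution B (p=0.64) is closer to uniform (p=0.5), so it has higher entropy.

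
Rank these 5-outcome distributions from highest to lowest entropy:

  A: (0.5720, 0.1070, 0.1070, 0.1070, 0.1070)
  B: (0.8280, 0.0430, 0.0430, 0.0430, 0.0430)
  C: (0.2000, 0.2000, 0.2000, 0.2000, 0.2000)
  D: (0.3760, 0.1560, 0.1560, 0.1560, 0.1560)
C > D > A > B

Key insight: Entropy is maximized by uniform distributions and minimized by concentrated distributions.

Entropies:
  H(A) = 1.8410 bits
  H(B) = 1.0063 bits
  H(C) = 2.3219 bits
  H(D) = 2.2032 bits

Ranking: C > D > A > B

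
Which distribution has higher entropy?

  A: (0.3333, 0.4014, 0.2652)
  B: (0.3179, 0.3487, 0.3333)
B

Both distributions are close to uniform, making this a harder comparison.

H(A) = 1.5647 bits
H(B) = 1.5839 bits

The distribution closer to uniform has higher entropy.
Answer: B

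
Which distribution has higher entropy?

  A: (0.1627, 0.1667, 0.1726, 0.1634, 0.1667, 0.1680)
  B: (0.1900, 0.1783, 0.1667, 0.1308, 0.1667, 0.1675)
A

Both distributions are close to uniform, making this a harder comparison.

H(A) = 2.5847 bits
H(B) = 2.5761 bits

The distribution closer to uniform has higher entropy.
Answer: A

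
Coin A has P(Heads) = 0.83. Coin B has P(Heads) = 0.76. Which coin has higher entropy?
B

For binary distributions, entropy is maximized at p=0.5 and decreases as p moves toward 0 or 1.

H(A) = H(0.83) = 0.6577 bits
H(B) = H(0.76) = 0.7950 bits

Distribution B (p=0.76) is closer to uniform (p=0.5), so it has higher entropy.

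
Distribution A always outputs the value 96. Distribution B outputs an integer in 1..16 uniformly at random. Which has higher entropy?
B

A is deterministic, so H(A) = 0. B is uniform over 16 outcomes, so H(B) = log₂(16) = 4.000 bits. Any distribution with genuine randomness has higher entropy than a deterministic one.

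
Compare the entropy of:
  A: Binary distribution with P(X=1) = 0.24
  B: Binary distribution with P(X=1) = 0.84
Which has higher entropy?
A

For binary distributions, entropy is maximized at p=0.5 and decreases as p moves toward 0 or 1.

H(A) = H(0.24) = 0.7950 bits
H(B) = H(0.84) = 0.6343 bits

Distribution A (p=0.24) is closer to uniform (p=0.5), so it has higher entropy.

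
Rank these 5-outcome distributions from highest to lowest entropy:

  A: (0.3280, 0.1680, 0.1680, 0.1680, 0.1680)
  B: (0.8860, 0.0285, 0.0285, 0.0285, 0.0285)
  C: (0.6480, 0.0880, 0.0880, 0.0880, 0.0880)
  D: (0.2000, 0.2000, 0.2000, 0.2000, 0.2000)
D > A > C > B

Key insight: Entropy is maximized by uniform distributions and minimized by concentrated distributions.

Entropies:
  H(A) = 2.2569 bits
  H(B) = 0.7399 bits
  H(C) = 1.6398 bits
  H(D) = 2.3219 bits

Ranking: D > A > C > B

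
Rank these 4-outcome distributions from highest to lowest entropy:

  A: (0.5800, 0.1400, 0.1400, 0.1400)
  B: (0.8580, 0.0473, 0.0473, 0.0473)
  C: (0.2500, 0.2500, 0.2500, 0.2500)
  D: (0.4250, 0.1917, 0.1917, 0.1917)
C > D > A > B

Key insight: Entropy is maximized by uniform distributions and minimized by concentrated distributions.

Entropies:
  H(A) = 1.6471 bits
  H(B) = 0.8145 bits
  H(C) = 2.0000 bits
  H(D) = 1.8951 bits

Ranking: C > D > A > B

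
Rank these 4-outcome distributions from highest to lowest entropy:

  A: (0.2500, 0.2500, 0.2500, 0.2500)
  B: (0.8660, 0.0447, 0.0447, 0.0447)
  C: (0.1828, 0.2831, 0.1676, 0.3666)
A > C > B

Key insight: Entropy is maximized by uniform distributions and minimized by concentrated distributions.

- Uniform distributions have maximum entropy log₂(4) = 2.0000 bits
- The more "peaked" or concentrated a distribution, the lower its entropy

Entropies:
  H(A) = 2.0000 bits
  H(B) = 0.7807 bits
  H(C) = 1.9262 bits

Ranking: A > C > B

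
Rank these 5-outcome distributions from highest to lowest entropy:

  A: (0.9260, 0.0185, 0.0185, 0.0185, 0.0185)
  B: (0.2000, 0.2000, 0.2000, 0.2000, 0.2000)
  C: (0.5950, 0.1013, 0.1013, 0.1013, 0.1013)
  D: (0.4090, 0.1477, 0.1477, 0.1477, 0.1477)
B > D > C > A

Key insight: Entropy is maximized by uniform distributions and minimized by concentrated distributions.

Entropies:
  H(A) = 0.5287 bits
  H(B) = 2.3219 bits
  H(C) = 1.7838 bits
  H(D) = 2.1580 bits

Ranking: B > D > C > A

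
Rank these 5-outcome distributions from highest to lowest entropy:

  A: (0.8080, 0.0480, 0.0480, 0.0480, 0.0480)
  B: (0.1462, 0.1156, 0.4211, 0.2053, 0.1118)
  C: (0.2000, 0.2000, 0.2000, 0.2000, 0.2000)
C > B > A

Key insight: Entropy is maximized by uniform distributions and minimized by concentrated distributions.

- Uniform distributions have maximum entropy log₂(5) = 2.3219 bits
- The more "peaked" or concentrated a distribution, the lower its entropy

Entropies:
  H(A) = 1.0896 bits
  H(B) = 2.1131 bits
  H(C) = 2.3219 bits

Ranking: C > B > A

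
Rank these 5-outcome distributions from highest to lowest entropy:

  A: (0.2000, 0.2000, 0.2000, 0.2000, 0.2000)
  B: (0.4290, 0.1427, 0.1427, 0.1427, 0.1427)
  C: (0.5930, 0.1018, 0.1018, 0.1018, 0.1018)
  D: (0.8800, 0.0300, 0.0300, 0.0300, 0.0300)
A > B > C > D

Key insight: Entropy is maximized by uniform distributions and minimized by concentrated distributions.

Entropies:
  H(A) = 2.3219 bits
  H(B) = 2.1274 bits
  H(C) = 1.7889 bits
  H(D) = 0.7694 bits

Ranking: A > B > C > D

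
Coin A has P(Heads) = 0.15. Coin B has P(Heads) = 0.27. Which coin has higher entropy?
B

For binary distributions, entropy is maximized at p=0.5 and decreases as p moves toward 0 or 1.

H(A) = H(0.15) = 0.6098 bits
H(B) = H(0.27) = 0.8415 bits

Distribution B (p=0.27) is closer to uniform (p=0.5), so it has higher entropy.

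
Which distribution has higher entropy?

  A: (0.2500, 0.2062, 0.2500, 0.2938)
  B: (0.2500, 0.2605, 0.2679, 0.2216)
B

Both distributions are close to uniform, making this a harder comparison.

H(A) = 1.9889 bits
H(B) = 1.9964 bits

The distribution closer to uniform has higher entropy.
Answer: B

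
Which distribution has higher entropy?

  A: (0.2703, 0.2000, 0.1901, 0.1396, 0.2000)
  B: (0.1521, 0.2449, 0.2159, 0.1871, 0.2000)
B

Both distributions are close to uniform, making this a harder comparison.

H(A) = 2.2908 bits
H(B) = 2.3046 bits

The distribution closer to uniform has higher entropy.
Answer: B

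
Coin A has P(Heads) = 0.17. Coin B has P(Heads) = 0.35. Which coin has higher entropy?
B

For binary distributions, entropy is maximized at p=0.5 and decreases as p moves toward 0 or 1.

H(A) = H(0.17) = 0.6577 bits
H(B) = H(0.35) = 0.9341 bits

Distribution B (p=0.35) is closer to uniform (p=0.5), so it has higher entropy.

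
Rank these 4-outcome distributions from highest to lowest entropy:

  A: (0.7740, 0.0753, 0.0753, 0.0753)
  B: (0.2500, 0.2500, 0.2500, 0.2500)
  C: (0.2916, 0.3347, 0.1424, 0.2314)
B > C > A

Key insight: Entropy is maximized by uniform distributions and minimized by concentrated distributions.

- Uniform distributions have maximum entropy log₂(4) = 2.0000 bits
- The more "peaked" or concentrated a distribution, the lower its entropy

Entropies:
  H(A) = 1.1292 bits
  H(B) = 2.0000 bits
  H(C) = 1.9359 bits

Ranking: B > C > A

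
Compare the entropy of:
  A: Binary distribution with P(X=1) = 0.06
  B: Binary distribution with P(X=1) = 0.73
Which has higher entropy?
B

For binary distributions, entropy is maximized at p=0.5 and decreases as p moves toward 0 or 1.

H(A) = H(0.06) = 0.3274 bits
H(B) = H(0.73) = 0.8415 bits

Distribution B (p=0.73) is closer to uniform (p=0.5), so it has higher entropy.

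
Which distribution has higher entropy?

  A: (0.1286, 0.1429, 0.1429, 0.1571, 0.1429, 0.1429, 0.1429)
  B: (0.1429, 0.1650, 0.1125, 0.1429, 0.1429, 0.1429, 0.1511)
A

Both distributions are close to uniform, making this a harder comparison.

H(A) = 2.8053 bits
H(B) = 2.7996 bits

The distribution closer to uniform has higher entropy.
Answer: A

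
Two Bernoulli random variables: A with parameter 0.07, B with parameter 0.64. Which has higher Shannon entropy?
B

For binary distributions, entropy is maximized at p=0.5 and decreases as p moves toward 0 or 1.

H(A) = H(0.07) = 0.3659 bits
H(B) = H(0.64) = 0.9427 bits

Distribution B (p=0.64) is closer to uniform (p=0.5), so it has higher entropy.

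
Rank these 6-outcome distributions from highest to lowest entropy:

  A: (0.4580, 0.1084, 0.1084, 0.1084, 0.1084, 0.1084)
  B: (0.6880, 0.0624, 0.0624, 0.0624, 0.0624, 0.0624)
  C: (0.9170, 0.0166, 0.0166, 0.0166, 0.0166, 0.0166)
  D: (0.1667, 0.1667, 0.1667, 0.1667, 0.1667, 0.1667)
D > A > B > C

Key insight: Entropy is maximized by uniform distributions and minimized by concentrated distributions.

Entropies:
  H(A) = 2.2534 bits
  H(B) = 1.6199 bits
  H(C) = 0.6054 bits
  H(D) = 2.5850 bits

Ranking: D > A > B > C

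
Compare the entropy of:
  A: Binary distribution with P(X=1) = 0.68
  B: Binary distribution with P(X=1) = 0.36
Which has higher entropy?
B

For binary distributions, entropy is maximized at p=0.5 and decreases as p moves toward 0 or 1.

H(A) = H(0.68) = 0.9044 bits
H(B) = H(0.36) = 0.9427 bits

Distribution B (p=0.36) is closer to uniform (p=0.5), so it has higher entropy.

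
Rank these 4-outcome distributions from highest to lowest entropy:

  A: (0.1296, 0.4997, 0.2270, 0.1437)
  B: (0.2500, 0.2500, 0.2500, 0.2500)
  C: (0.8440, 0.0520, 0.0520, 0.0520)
B > A > C

Key insight: Entropy is maximized by uniform distributions and minimized by concentrated distributions.

- Uniform distributions have maximum entropy log₂(4) = 2.0000 bits
- The more "peaked" or concentrated a distribution, the lower its entropy

Entropies:
  H(A) = 1.7699 bits
  H(B) = 2.0000 bits
  H(C) = 0.8719 bits

Ranking: B > A > C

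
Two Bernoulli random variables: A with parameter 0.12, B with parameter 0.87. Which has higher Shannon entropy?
B

For binary distributions, entropy is maximized at p=0.5 and decreases as p moves toward 0 or 1.

H(A) = H(0.12) = 0.5294 bits
H(B) = H(0.87) = 0.5574 bits

Distribution B (p=0.87) is closer to uniform (p=0.5), so it has higher entropy.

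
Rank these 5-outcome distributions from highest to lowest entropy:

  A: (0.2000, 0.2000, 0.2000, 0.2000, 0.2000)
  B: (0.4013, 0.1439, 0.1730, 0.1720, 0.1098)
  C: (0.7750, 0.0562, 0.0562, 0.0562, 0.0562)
A > B > C

Key insight: Entropy is maximized by uniform distributions and minimized by concentrated distributions.

- Uniform distributions have maximum entropy log₂(5) = 2.3219 bits
- The more "peaked" or concentrated a distribution, the lower its entropy

Entropies:
  H(A) = 2.3219 bits
  H(B) = 2.1557 bits
  H(C) = 1.2192 bits

Ranking: A > B > C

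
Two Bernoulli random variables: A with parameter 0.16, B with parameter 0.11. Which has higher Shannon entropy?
A

For binary distributions, entropy is maximized at p=0.5 and decreases as p moves toward 0 or 1.

H(A) = H(0.16) = 0.6343 bits
H(B) = H(0.11) = 0.4999 bits

Distribution A (p=0.16) is closer to uniform (p=0.5), so it has higher entropy.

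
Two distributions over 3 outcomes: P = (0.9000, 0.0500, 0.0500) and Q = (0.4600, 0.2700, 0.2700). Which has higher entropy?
Q

P is highly concentrated on one outcome (90%), making it nearly deterministic. Q spreads its mass more evenly (max 46%). The more spread-out distribution has higher entropy: H(P) ≈ 0.569 bits, H(Q) ≈ 1.535 bits.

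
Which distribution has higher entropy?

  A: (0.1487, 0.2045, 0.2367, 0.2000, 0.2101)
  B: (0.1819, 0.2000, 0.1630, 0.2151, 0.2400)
B

Both distributions are close to uniform, making this a harder comparison.

H(A) = 2.3065 bits
H(B) = 2.3092 bits

The distribution closer to uniform has higher entropy.
Answer: B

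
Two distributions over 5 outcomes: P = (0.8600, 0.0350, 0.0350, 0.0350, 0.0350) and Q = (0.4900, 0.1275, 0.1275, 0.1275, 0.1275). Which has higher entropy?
Q

P is highly concentrated on one outcome (86%), making it nearly deterministic. Q spreads its mass more evenly (max 49%). The more spread-out distribution has higher entropy: H(P) ≈ 0.864 bits, H(Q) ≈ 2.020 bits.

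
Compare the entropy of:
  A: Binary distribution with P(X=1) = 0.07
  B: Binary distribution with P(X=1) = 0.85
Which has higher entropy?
B

For binary distributions, entropy is maximized at p=0.5 and decreases as p moves toward 0 or 1.

H(A) = H(0.07) = 0.3659 bits
H(B) = H(0.85) = 0.6098 bits

Distribution B (p=0.85) is closer to uniform (p=0.5), so it has higher entropy.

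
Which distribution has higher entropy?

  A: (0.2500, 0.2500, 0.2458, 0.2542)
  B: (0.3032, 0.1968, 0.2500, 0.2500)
A

Both distributions are close to uniform, making this a harder comparison.

H(A) = 1.9999 bits
H(B) = 1.9836 bits

The distribution closer to uniform has higher entropy.
Answer: A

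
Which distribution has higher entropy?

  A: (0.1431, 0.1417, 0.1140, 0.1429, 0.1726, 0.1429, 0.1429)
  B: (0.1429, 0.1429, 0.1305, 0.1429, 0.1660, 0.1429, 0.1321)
B

Both distributions are close to uniform, making this a harder comparison.

H(A) = 2.7987 bits
H(B) = 2.8034 bits

The distribution closer to uniform has higher entropy.
Answer: B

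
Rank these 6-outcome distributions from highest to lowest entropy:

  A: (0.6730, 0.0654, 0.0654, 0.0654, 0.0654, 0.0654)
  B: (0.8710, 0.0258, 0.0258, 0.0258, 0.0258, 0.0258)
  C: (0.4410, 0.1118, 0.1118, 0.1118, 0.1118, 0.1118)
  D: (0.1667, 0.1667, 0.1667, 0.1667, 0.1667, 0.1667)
D > C > A > B

Key insight: Entropy is maximized by uniform distributions and minimized by concentrated distributions.

Entropies:
  H(A) = 1.6711 bits
  H(B) = 0.8542 bits
  H(C) = 2.2879 bits
  H(D) = 2.5850 bits

Ranking: D > C > A > B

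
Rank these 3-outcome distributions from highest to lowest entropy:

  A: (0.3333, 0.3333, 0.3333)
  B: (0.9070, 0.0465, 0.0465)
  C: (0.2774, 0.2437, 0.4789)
A > C > B

Key insight: Entropy is maximized by uniform distributions and minimized by concentrated distributions.

- Uniform distributions have maximum entropy log₂(3) = 1.5850 bits
- The more "peaked" or concentrated a distribution, the lower its entropy

Entropies:
  H(A) = 1.5850 bits
  H(B) = 0.5394 bits
  H(C) = 1.5182 bits

Ranking: A > C > B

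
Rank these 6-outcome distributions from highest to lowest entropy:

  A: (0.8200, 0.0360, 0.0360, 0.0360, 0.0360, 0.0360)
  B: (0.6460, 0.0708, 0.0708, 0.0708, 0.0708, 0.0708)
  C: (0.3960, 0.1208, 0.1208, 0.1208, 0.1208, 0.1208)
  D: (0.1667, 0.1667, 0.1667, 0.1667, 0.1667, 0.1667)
D > C > B > A

Key insight: Entropy is maximized by uniform distributions and minimized by concentrated distributions.

Entropies:
  H(A) = 1.0980 bits
  H(B) = 1.7596 bits
  H(C) = 2.3710 bits
  H(D) = 2.5850 bits

Ranking: D > C > B > A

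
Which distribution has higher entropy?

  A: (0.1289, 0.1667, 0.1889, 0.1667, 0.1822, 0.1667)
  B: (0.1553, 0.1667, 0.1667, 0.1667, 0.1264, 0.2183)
A

Both distributions are close to uniform, making this a harder comparison.

H(A) = 2.5752 bits
H(B) = 2.5662 bits

The distribution closer to uniform has higher entropy.
Answer: A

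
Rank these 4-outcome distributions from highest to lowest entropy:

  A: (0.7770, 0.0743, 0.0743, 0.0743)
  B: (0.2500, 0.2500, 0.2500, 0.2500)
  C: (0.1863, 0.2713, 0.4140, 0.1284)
B > C > A

Key insight: Entropy is maximized by uniform distributions and minimized by concentrated distributions.

- Uniform distributions have maximum entropy log₂(4) = 2.0000 bits
- The more "peaked" or concentrated a distribution, the lower its entropy

Entropies:
  H(A) = 1.1191 bits
  H(B) = 2.0000 bits
  H(C) = 1.8692 bits

Ranking: B > C > A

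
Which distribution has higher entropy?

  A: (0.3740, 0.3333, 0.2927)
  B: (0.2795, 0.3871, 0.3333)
A

Both distributions are close to uniform, making this a harder comparison.

H(A) = 1.5778 bits
H(B) = 1.5724 bits

The distribution closer to uniform has higher entropy.
Answer: A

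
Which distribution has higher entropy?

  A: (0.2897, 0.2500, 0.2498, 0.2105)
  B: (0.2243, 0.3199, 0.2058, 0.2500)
A

Both distributions are close to uniform, making this a harder comparison.

H(A) = 1.9909 bits
H(B) = 1.9791 bits

The distribution closer to uniform has higher entropy.
Answer: A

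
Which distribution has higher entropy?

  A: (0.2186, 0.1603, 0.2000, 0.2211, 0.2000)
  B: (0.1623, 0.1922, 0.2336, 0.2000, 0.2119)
A

Both distributions are close to uniform, making this a harder comparison.

H(A) = 2.3131 bits
H(B) = 2.3118 bits

The distribution closer to uniform has higher entropy.
Answer: A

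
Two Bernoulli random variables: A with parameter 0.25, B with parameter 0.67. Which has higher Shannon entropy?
B

For binary distributions, entropy is maximized at p=0.5 and decreases as p moves toward 0 or 1.

H(A) = H(0.25) = 0.8113 bits
H(B) = H(0.67) = 0.9149 bits

Distribution B (p=0.67) is closer to uniform (p=0.5), so it has higher entropy.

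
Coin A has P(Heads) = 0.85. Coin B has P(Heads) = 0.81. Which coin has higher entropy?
B

For binary distributions, entropy is maximized at p=0.5 and decreases as p moves toward 0 or 1.

H(A) = H(0.85) = 0.6098 bits
H(B) = H(0.81) = 0.7015 bits

Distribution B (p=0.81) is closer to uniform (p=0.5), so it has higher entropy.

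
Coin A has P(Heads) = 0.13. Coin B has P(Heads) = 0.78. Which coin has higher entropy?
B

For binary distributions, entropy is maximized at p=0.5 and decreases as p moves toward 0 or 1.

H(A) = H(0.13) = 0.5574 bits
H(B) = H(0.78) = 0.7602 bits

Distribution B (p=0.78) is closer to uniform (p=0.5), so it has higher entropy.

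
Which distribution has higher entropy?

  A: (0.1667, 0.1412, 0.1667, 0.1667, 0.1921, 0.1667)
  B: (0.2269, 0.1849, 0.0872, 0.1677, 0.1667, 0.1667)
A

Both distributions are close to uniform, making this a harder comparison.

H(A) = 2.5793 bits
H(B) = 2.5363 bits

The distribution closer to uniform has higher entropy.
Answer: A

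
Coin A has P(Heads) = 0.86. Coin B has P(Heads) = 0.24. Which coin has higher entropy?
B

For binary distributions, entropy is maximized at p=0.5 and decreases as p moves toward 0 or 1.

H(A) = H(0.86) = 0.5842 bits
H(B) = H(0.24) = 0.7950 bits

Distribution B (p=0.24) is closer to uniform (p=0.5), so it has higher entropy.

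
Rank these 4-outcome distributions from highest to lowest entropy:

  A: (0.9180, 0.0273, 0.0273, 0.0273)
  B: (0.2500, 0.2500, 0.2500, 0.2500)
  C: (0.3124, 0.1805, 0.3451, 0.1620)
B > C > A

Key insight: Entropy is maximized by uniform distributions and minimized by concentrated distributions.

- Uniform distributions have maximum entropy log₂(4) = 2.0000 bits
- The more "peaked" or concentrated a distribution, the lower its entropy

Entropies:
  H(A) = 0.5392 bits
  H(B) = 2.0000 bits
  H(C) = 1.9253 bits

Ranking: B > C > A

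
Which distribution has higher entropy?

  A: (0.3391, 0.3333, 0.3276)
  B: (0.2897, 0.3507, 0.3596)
A

Both distributions are close to uniform, making this a harder comparison.

H(A) = 1.5848 bits
H(B) = 1.5786 bits

The distribution closer to uniform has higher entropy.
Answer: A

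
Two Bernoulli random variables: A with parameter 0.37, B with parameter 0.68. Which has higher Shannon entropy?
A

For binary distributions, entropy is maximized at p=0.5 and decreases as p moves toward 0 or 1.

H(A) = H(0.37) = 0.9507 bits
H(B) = H(0.68) = 0.9044 bits

Distribution A (p=0.37) is closer to uniform (p=0.5), so it has higher entropy.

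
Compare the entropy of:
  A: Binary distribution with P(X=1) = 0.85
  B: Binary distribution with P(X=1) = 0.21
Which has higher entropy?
B

For binary distributions, entropy is maximized at p=0.5 and decreases as p moves toward 0 or 1.

H(A) = H(0.85) = 0.6098 bits
H(B) = H(0.21) = 0.7415 bits

Distribution B (p=0.21) is closer to uniform (p=0.5), so it has higher entropy.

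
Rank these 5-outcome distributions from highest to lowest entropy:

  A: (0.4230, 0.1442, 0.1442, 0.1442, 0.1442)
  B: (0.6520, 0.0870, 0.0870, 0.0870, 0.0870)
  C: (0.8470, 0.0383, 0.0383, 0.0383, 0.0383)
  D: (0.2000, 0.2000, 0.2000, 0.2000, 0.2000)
D > A > B > C

Key insight: Entropy is maximized by uniform distributions and minimized by concentrated distributions.

Entropies:
  H(A) = 2.1368 bits
  H(B) = 1.6283 bits
  H(C) = 0.9233 bits
  H(D) = 2.3219 bits

Ranking: D > A > B > C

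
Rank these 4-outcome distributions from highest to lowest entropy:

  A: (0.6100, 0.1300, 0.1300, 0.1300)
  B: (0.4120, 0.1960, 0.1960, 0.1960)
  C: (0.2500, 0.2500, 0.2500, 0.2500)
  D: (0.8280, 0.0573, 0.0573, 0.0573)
C > B > A > D

Key insight: Entropy is maximized by uniform distributions and minimized by concentrated distributions.

Entropies:
  H(A) = 1.5829 bits
  H(B) = 1.9095 bits
  H(C) = 2.0000 bits
  H(D) = 0.9349 bits

Ranking: C > B > A > D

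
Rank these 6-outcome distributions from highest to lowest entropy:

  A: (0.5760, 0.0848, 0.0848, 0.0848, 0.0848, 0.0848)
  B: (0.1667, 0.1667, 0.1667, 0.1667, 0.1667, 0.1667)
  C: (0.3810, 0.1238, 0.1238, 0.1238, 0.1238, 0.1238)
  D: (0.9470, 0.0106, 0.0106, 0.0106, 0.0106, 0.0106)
B > C > A > D

Key insight: Entropy is maximized by uniform distributions and minimized by concentrated distributions.

Entropies:
  H(A) = 1.9678 bits
  H(B) = 2.5850 bits
  H(C) = 2.3960 bits
  H(D) = 0.4221 bits

Ranking: B > C > A > D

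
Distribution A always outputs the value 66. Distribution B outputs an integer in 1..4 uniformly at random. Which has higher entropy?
B

A is deterministic, so H(A) = 0. B is uniform over 4 outcomes, so H(B) = log₂(4) = 2.000 bits. Any distribution with genuine randomness has higher entropy than a deterministic one.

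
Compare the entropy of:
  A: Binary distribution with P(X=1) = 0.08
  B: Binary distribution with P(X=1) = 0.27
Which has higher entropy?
B

For binary distributions, entropy is maximized at p=0.5 and decreases as p moves toward 0 or 1.

H(A) = H(0.08) = 0.4022 bits
H(B) = H(0.27) = 0.8415 bits

Distribution B (p=0.27) is closer to uniform (p=0.5), so it has higher entropy.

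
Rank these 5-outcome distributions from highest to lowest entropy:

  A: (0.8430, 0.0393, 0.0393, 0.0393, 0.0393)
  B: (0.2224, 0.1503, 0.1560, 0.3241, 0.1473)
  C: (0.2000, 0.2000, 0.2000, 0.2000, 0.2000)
C > B > A

Key insight: Entropy is maximized by uniform distributions and minimized by concentrated distributions.

- Uniform distributions have maximum entropy log₂(5) = 2.3219 bits
- The more "peaked" or concentrated a distribution, the lower its entropy

Entropies:
  H(A) = 0.9411 bits
  H(B) = 2.2451 bits
  H(C) = 2.3219 bits

Ranking: C > B > A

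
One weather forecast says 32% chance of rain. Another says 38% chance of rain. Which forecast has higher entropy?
38% forecast

Treat each forecast as a Bernoulli distribution. Binary entropy is maximized at p=0.5 and falls off symmetrically toward 0 or 1. The 38% forecast is closer to 50%, so it is more uncertain. H(32%) ≈ 0.904 bits, H(38%) ≈ 0.958 bits.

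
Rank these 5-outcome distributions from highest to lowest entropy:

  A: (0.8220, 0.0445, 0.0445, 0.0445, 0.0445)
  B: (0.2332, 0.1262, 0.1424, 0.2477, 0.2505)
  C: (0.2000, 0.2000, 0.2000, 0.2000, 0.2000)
C > B > A

Key insight: Entropy is maximized by uniform distributions and minimized by concentrated distributions.

- Uniform distributions have maximum entropy log₂(5) = 2.3219 bits
- The more "peaked" or concentrated a distribution, the lower its entropy

Entropies:
  H(A) = 1.0317 bits
  H(B) = 2.2660 bits
  H(C) = 2.3219 bits

Ranking: C > B > A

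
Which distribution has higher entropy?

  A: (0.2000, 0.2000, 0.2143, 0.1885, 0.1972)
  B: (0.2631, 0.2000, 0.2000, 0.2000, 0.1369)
A

Both distributions are close to uniform, making this a harder comparison.

H(A) = 2.3207 bits
H(B) = 2.2927 bits

The distribution closer to uniform has higher entropy.
Answer: A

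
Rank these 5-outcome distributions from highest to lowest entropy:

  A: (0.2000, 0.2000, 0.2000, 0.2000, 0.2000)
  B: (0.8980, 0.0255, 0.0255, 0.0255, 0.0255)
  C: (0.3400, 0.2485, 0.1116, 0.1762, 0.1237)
A > C > B

Key insight: Entropy is maximized by uniform distributions and minimized by concentrated distributions.

- Uniform distributions have maximum entropy log₂(5) = 2.3219 bits
- The more "peaked" or concentrated a distribution, the lower its entropy

Entropies:
  H(A) = 2.3219 bits
  H(B) = 0.6793 bits
  H(C) = 2.1957 bits

Ranking: A > C > B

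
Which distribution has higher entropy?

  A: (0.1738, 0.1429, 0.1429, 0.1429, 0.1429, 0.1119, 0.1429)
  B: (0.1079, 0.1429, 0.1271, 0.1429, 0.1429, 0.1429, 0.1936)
A

Both distributions are close to uniform, making this a harder comparison.

H(A) = 2.7976 bits
H(B) = 2.7876 bits

The distribution closer to uniform has higher entropy.
Answer: A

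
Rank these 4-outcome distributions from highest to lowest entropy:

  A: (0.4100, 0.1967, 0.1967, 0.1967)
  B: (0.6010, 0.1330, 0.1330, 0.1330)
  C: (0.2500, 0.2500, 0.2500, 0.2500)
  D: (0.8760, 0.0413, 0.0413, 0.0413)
C > A > B > D

Key insight: Entropy is maximized by uniform distributions and minimized by concentrated distributions.

Entropies:
  H(A) = 1.9116 bits
  H(B) = 1.6028 bits
  H(C) = 2.0000 bits
  H(D) = 0.7373 bits

Ranking: C > A > B > D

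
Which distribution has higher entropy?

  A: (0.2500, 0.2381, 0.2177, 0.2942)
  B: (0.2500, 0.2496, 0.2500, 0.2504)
B

Both distributions are close to uniform, making this a harder comparison.

H(A) = 1.9911 bits
H(B) = 2.0000 bits

The distribution closer to uniform has higher entropy.
Answer: B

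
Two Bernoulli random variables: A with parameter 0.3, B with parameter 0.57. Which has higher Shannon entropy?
B

For binary distributions, entropy is maximized at p=0.5 and decreases as p moves toward 0 or 1.

H(A) = H(0.3) = 0.8813 bits
H(B) = H(0.57) = 0.9858 bits

Distribution B (p=0.57) is closer to uniform (p=0.5), so it has higher entropy.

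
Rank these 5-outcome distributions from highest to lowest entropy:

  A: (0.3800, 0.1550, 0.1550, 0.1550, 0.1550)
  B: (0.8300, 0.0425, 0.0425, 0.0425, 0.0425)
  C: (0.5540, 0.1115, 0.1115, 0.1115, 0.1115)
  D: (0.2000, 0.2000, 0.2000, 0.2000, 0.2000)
D > A > C > B

Key insight: Entropy is maximized by uniform distributions and minimized by concentrated distributions.

Entropies:
  H(A) = 2.1980 bits
  H(B) = 0.9977 bits
  H(C) = 1.8836 bits
  H(D) = 2.3219 bits

Ranking: D > A > C > B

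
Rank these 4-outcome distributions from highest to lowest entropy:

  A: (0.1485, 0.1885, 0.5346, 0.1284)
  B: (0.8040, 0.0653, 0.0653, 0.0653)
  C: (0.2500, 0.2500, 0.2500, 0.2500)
C > A > B

Key insight: Entropy is maximized by uniform distributions and minimized by concentrated distributions.

- Uniform distributions have maximum entropy log₂(4) = 2.0000 bits
- The more "peaked" or concentrated a distribution, the lower its entropy

Entropies:
  H(A) = 1.7256 bits
  H(B) = 1.0245 bits
  H(C) = 2.0000 bits

Ranking: C > A > B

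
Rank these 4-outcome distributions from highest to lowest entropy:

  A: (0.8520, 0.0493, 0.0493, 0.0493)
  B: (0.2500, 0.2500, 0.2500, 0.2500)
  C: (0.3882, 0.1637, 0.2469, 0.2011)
B > C > A

Key insight: Entropy is maximized by uniform distributions and minimized by concentrated distributions.

- Uniform distributions have maximum entropy log₂(4) = 2.0000 bits
- The more "peaked" or concentrated a distribution, the lower its entropy

Entropies:
  H(A) = 0.8394 bits
  H(B) = 2.0000 bits
  H(C) = 1.9210 bits

Ranking: B > C > A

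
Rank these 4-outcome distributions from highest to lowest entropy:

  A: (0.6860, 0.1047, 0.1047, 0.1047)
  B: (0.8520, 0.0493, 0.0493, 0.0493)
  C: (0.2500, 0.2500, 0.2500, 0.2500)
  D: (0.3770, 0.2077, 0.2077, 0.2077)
C > D > A > B

Key insight: Entropy is maximized by uniform distributions and minimized by concentrated distributions.

Entropies:
  H(A) = 1.3954 bits
  H(B) = 0.8394 bits
  H(C) = 2.0000 bits
  H(D) = 1.9433 bits

Ranking: C > D > A > B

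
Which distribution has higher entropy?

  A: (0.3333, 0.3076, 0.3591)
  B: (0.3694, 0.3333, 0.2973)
A

Both distributions are close to uniform, making this a harder comparison.

H(A) = 1.5821 bits
H(B) = 1.5793 bits

The distribution closer to uniform has higher entropy.
Answer: A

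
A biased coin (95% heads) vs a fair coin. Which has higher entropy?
Fair coin

The fair coin is uniform (p=0.5), maximizing binary entropy at 1 bit. The biased coin has H(0.95) ≈ 0.286 bits — its outcome is more predictable, so its entropy is lower.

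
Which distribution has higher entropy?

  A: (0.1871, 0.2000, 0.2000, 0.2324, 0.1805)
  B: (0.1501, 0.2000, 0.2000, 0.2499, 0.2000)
A

Both distributions are close to uniform, making this a harder comparison.

H(A) = 2.3163 bits
H(B) = 2.3038 bits

The distribution closer to uniform has higher entropy.
Answer: A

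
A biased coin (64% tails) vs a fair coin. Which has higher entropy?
Fair coin

The fair coin is uniform (p=0.5), maximizing binary entropy at 1 bit. The biased coin has H(0.64) ≈ 0.943 bits — its outcome is more predictable, so its entropy is lower.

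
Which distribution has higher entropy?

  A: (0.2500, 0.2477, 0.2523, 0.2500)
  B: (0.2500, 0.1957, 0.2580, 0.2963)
A

Both distributions are close to uniform, making this a harder comparison.

H(A) = 2.0000 bits
H(B) = 1.9848 bits

The distribution closer to uniform has higher entropy.
Answer: A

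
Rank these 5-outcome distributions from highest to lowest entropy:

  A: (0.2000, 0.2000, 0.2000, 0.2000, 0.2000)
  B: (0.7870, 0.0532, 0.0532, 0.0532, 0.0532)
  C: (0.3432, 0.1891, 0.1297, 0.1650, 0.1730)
A > C > B

Key insight: Entropy is maximized by uniform distributions and minimized by concentrated distributions.

- Uniform distributions have maximum entropy log₂(5) = 2.3219 bits
- The more "peaked" or concentrated a distribution, the lower its entropy

Entropies:
  H(A) = 2.3219 bits
  H(B) = 1.1732 bits
  H(C) = 2.2328 bits

Ranking: A > C > B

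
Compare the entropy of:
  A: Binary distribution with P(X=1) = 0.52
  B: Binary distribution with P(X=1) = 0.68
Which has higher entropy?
A

For binary distributions, entropy is maximized at p=0.5 and decreases as p moves toward 0 or 1.

H(A) = H(0.52) = 0.9988 bits
H(B) = H(0.68) = 0.9044 bits

Distribution A (p=0.52) is closer to uniform (p=0.5), so it has higher entropy.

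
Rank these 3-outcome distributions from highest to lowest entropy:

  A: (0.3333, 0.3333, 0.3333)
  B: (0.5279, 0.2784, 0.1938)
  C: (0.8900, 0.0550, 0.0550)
A > B > C

Key insight: Entropy is maximized by uniform distributions and minimized by concentrated distributions.

- Uniform distributions have maximum entropy log₂(3) = 1.5850 bits
- The more "peaked" or concentrated a distribution, the lower its entropy

Entropies:
  H(A) = 1.5850 bits
  H(B) = 1.4589 bits
  H(C) = 0.6099 bits

Ranking: A > B > C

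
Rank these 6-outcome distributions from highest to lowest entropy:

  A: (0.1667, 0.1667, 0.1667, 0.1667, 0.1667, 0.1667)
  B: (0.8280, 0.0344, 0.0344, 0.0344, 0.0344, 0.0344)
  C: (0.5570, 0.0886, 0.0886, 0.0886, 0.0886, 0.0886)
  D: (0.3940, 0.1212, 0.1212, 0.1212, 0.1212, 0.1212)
A > D > C > B

Key insight: Entropy is maximized by uniform distributions and minimized by concentrated distributions.

Entropies:
  H(A) = 2.5850 bits
  H(B) = 1.0616 bits
  H(C) = 2.0192 bits
  H(D) = 2.3744 bits

Ranking: A > D > C > B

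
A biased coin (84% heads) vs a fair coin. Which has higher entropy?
Fair coin

The fair coin is uniform (p=0.5), maximizing binary entropy at 1 bit. The biased coin has H(0.84) ≈ 0.634 bits — its outcome is more predictable, so its entropy is lower.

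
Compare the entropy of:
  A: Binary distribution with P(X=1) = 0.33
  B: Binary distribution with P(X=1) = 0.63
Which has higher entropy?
B

For binary distributions, entropy is maximized at p=0.5 and decreases as p moves toward 0 or 1.

H(A) = H(0.33) = 0.9149 bits
H(B) = H(0.63) = 0.9507 bits

Distribution B (p=0.63) is closer to uniform (p=0.5), so it has higher entropy.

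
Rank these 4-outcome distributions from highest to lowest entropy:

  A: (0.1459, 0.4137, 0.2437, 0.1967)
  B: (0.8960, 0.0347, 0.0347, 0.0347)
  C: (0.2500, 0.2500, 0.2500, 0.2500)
C > A > B

Key insight: Entropy is maximized by uniform distributions and minimized by concentrated distributions.

- Uniform distributions have maximum entropy log₂(4) = 2.0000 bits
- The more "peaked" or concentrated a distribution, the lower its entropy

Entropies:
  H(A) = 1.8898 bits
  H(B) = 0.6464 bits
  H(C) = 2.0000 bits

Ranking: C > A > B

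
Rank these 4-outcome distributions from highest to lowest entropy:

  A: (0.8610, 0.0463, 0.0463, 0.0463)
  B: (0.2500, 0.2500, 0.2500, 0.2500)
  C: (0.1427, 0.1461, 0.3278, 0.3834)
B > C > A

Key insight: Entropy is maximized by uniform distributions and minimized by concentrated distributions.

- Uniform distributions have maximum entropy log₂(4) = 2.0000 bits
- The more "peaked" or concentrated a distribution, the lower its entropy

Entropies:
  H(A) = 0.8019 bits
  H(B) = 2.0000 bits
  H(C) = 1.8640 bits

Ranking: B > C > A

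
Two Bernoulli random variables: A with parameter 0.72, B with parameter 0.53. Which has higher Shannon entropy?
B

For binary distributions, entropy is maximized at p=0.5 and decreases as p moves toward 0 or 1.

H(A) = H(0.72) = 0.8555 bits
H(B) = H(0.53) = 0.9974 bits

Distribution B (p=0.53) is closer to uniform (p=0.5), so it has higher entropy.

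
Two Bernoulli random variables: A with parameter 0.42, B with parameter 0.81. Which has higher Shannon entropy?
A

For binary distributions, entropy is maximized at p=0.5 and decreases as p moves toward 0 or 1.

H(A) = H(0.42) = 0.9815 bits
H(B) = H(0.81) = 0.7015 bits

Distribution A (p=0.42) is closer to uniform (p=0.5), so it has higher entropy.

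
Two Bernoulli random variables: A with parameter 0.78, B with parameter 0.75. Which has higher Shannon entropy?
B

For binary distributions, entropy is maximized at p=0.5 and decreases as p moves toward 0 or 1.

H(A) = H(0.78) = 0.7602 bits
H(B) = H(0.75) = 0.8113 bits

Distribution B (p=0.75) is closer to uniform (p=0.5), so it has higher entropy.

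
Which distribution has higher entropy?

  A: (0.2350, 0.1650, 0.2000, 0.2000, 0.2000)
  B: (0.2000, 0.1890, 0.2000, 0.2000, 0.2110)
B

Both distributions are close to uniform, making this a harder comparison.

H(A) = 2.3131 bits
H(B) = 2.3211 bits

The distribution closer to uniform has higher entropy.
Answer: B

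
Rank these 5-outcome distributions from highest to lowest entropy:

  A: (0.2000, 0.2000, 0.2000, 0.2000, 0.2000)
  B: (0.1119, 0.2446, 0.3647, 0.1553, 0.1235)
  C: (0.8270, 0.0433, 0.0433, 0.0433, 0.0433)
A > B > C

Key insight: Entropy is maximized by uniform distributions and minimized by concentrated distributions.

- Uniform distributions have maximum entropy log₂(5) = 2.3219 bits
- The more "peaked" or concentrated a distribution, the lower its entropy

Entropies:
  H(A) = 2.3219 bits
  H(B) = 2.1711 bits
  H(C) = 1.0105 bits

Ranking: A > B > C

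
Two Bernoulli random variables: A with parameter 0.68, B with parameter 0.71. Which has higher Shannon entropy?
A

For binary distributions, entropy is maximized at p=0.5 and decreases as p moves toward 0 or 1.

H(A) = H(0.68) = 0.9044 bits
H(B) = H(0.71) = 0.8687 bits

Distribution A (p=0.68) is closer to uniform (p=0.5), so it has higher entropy.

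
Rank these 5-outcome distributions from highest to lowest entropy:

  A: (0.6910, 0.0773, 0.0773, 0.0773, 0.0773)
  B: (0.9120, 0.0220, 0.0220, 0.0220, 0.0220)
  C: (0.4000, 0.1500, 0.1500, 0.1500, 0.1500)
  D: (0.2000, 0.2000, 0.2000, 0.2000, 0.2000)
D > C > A > B

Key insight: Entropy is maximized by uniform distributions and minimized by concentrated distributions.

Entropies:
  H(A) = 1.5100 bits
  H(B) = 0.6058 bits
  H(C) = 2.1710 bits
  H(D) = 2.3219 bits

Ranking: D > C > A > B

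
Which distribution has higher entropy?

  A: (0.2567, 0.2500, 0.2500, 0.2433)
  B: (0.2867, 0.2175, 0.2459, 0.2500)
A

Both distributions are close to uniform, making this a harder comparison.

H(A) = 1.9997 bits
H(B) = 1.9931 bits

The distribution closer to uniform has higher entropy.
Answer: A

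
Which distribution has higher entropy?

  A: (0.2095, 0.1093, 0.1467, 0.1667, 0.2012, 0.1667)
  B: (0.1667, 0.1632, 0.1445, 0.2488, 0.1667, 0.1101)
A

Both distributions are close to uniform, making this a harder comparison.

H(A) = 2.5548 bits
H(B) = 2.5416 bits

The distribution closer to uniform has higher entropy.
Answer: A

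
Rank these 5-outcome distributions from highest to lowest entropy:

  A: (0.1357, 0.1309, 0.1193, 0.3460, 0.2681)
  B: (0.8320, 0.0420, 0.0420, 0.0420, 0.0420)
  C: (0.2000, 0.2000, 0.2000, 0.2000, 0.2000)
C > A > B

Key insight: Entropy is maximized by uniform distributions and minimized by concentrated distributions.

- Uniform distributions have maximum entropy log₂(5) = 2.3219 bits
- The more "peaked" or concentrated a distribution, the lower its entropy

Entropies:
  H(A) = 2.1799 bits
  H(B) = 0.9891 bits
  H(C) = 2.3219 bits

Ranking: C > A > B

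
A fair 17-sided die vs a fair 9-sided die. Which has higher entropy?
17-sided die

Both are uniform distributions; for uniform over n outcomes, H = log₂(n). H(17-sided) = log₂(17) = 4.087 bits and H(9-sided) = log₂(9) = 3.170 bits. More outcomes in a uniform distribution means higher entropy.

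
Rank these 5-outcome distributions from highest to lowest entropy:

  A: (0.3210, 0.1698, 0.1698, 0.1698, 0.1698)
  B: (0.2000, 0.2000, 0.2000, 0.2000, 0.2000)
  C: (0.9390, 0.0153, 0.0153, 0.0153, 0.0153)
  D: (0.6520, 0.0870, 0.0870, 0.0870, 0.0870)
B > A > D > C

Key insight: Entropy is maximized by uniform distributions and minimized by concentrated distributions.

Entropies:
  H(A) = 2.2635 bits
  H(B) = 2.3219 bits
  H(C) = 0.4534 bits
  H(D) = 1.6283 bits

Ranking: B > A > D > C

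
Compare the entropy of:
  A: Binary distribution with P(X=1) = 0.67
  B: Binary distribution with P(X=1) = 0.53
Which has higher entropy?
B

For binary distributions, entropy is maximized at p=0.5 and decreases as p moves toward 0 or 1.

H(A) = H(0.67) = 0.9149 bits
H(B) = H(0.53) = 0.9974 bits

Distribution B (p=0.53) is closer to uniform (p=0.5), so it has higher entropy.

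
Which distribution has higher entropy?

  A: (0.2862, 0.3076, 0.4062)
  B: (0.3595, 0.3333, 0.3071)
B

Both distributions are close to uniform, making this a harder comparison.

H(A) = 1.5677 bits
H(B) = 1.5820 bits

The distribution closer to uniform has higher entropy.
Answer: B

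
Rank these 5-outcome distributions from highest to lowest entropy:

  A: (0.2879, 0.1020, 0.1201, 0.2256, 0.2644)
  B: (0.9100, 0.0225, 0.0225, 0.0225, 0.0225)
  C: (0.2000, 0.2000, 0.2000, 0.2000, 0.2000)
C > A > B

Key insight: Entropy is maximized by uniform distributions and minimized by concentrated distributions.

- Uniform distributions have maximum entropy log₂(5) = 2.3219 bits
- The more "peaked" or concentrated a distribution, the lower its entropy

Entropies:
  H(A) = 2.2124 bits
  H(B) = 0.6165 bits
  H(C) = 2.3219 bits

Ranking: C > A > B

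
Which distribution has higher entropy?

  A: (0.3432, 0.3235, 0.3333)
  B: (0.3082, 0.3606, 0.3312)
A

Both distributions are close to uniform, making this a harder comparison.

H(A) = 1.5845 bits
H(B) = 1.5820 bits

The distribution closer to uniform has higher entropy.
Answer: A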